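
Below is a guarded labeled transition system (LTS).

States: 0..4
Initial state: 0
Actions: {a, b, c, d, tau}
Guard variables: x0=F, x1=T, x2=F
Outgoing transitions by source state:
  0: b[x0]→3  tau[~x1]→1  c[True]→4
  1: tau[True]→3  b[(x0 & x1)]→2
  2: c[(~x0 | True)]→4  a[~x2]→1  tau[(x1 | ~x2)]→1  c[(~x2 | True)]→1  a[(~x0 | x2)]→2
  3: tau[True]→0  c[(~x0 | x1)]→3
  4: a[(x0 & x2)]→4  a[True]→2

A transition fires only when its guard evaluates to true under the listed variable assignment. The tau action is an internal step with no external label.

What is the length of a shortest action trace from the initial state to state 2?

Answer: 2

Working:
Breadth-first toward 2:
  L0 = {0}
  L1 = {4}
  L2 = {2}
2 enters at depth 2; path c·a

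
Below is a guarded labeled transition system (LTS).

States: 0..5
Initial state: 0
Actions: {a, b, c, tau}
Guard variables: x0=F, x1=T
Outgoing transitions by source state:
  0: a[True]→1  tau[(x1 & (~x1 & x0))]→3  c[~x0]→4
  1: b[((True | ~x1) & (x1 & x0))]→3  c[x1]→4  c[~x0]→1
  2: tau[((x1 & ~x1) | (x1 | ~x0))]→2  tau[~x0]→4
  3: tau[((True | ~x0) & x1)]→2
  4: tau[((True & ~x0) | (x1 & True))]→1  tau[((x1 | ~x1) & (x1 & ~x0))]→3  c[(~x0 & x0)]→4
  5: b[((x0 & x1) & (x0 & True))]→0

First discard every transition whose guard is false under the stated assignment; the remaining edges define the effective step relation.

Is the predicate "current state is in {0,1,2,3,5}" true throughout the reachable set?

Answer: INVARIANT VIOLATED at state 4

Trace:
Allowed set {0,1,2,3,5}
Reachable = {0,1,2,3,4}
  0: ok
  1: ok
  2: ok
  3: ok
  4: ✗ unsafe
reach 4 via c — violates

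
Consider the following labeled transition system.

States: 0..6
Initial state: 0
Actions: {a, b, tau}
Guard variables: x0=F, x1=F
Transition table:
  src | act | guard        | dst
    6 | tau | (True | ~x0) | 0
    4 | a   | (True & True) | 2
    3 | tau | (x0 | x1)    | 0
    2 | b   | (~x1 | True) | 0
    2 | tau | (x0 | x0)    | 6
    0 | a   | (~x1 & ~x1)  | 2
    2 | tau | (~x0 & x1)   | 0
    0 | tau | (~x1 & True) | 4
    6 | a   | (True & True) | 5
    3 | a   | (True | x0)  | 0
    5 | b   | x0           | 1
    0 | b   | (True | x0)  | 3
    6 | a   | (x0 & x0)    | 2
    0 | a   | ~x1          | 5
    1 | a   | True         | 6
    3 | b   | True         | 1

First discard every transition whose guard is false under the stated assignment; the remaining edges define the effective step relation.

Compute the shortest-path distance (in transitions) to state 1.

Answer: 2

Working:
BFS to 1:
  depth 0: {0}
  depth 1: {2,3,4,5}
  depth 2: {1}
first hit 1 at d=2 via b·b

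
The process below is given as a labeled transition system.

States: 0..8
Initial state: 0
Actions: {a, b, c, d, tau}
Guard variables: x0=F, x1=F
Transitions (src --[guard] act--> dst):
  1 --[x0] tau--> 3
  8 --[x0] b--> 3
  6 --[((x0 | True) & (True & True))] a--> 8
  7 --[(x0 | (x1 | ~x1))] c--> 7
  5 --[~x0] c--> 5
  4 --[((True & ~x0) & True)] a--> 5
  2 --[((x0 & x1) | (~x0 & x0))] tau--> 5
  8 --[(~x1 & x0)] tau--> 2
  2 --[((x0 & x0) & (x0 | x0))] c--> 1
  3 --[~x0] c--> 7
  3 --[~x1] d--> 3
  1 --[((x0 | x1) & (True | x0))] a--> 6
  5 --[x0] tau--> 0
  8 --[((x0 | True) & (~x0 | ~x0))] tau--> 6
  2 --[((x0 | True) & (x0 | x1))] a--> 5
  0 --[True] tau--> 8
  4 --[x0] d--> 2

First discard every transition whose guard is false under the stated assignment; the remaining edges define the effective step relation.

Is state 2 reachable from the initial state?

Guard filter leaves 8 enabled edge(s).
Layer 0: {0}
Layer 1: {8}  cumulative {0,8}
Layer 2: {6}  cumulative {0,6,8}
R = {0,6,8}

Answer: UNREACHABLE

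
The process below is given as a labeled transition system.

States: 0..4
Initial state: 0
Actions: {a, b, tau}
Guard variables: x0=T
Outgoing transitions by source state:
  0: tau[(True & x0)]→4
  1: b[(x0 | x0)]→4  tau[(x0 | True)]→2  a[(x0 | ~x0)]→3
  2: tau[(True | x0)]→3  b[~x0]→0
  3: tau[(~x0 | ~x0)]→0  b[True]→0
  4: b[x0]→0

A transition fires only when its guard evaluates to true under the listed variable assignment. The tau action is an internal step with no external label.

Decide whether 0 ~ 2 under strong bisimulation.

Answer: BISIMILAR

Analysis:
Bisimulation quotient by refinement:
  P[0] = {{0,1,2,3,4}}
  P[1] = {{0,2},{1},{3,4}}
stable after 2 split(s): 3 block(s)
0∈{0,2}, 2∈{0,2}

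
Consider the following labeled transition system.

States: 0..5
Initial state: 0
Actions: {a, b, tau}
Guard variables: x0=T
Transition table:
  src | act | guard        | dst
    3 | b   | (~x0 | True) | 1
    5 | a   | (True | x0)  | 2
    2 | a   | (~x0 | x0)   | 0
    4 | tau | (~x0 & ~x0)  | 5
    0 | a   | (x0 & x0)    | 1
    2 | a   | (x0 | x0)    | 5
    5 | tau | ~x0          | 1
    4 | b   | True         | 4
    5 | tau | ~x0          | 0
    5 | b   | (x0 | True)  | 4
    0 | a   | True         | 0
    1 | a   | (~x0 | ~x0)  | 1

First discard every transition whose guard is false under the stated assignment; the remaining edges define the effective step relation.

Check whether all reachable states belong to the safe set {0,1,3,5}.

Answer: INVARIANT HOLDS

Trace:
Inv-set: {0,1,3,5}
Reachable = {0,1}
  0: ✓
  1: ✓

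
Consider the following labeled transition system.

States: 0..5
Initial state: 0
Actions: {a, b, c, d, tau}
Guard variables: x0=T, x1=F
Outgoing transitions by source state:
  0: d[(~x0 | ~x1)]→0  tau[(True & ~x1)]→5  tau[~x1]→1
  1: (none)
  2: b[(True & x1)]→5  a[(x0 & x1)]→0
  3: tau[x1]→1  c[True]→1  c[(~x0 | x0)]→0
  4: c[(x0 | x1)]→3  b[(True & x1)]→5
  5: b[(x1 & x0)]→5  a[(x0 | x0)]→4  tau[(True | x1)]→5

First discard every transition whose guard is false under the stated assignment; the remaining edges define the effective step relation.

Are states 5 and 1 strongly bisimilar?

Bisimulation quotient by refinement:
  π0 = {{0,1,2,3,4,5}}
  π1 = {{0},{1,2},{3,4},{5}}
  π2 = {{0},{1,2},{3},{4},{5}}
stable after 3 split(s): 5 block(s)
[5]={5}  [1]={1,2}

Answer: NOT BISIMILAR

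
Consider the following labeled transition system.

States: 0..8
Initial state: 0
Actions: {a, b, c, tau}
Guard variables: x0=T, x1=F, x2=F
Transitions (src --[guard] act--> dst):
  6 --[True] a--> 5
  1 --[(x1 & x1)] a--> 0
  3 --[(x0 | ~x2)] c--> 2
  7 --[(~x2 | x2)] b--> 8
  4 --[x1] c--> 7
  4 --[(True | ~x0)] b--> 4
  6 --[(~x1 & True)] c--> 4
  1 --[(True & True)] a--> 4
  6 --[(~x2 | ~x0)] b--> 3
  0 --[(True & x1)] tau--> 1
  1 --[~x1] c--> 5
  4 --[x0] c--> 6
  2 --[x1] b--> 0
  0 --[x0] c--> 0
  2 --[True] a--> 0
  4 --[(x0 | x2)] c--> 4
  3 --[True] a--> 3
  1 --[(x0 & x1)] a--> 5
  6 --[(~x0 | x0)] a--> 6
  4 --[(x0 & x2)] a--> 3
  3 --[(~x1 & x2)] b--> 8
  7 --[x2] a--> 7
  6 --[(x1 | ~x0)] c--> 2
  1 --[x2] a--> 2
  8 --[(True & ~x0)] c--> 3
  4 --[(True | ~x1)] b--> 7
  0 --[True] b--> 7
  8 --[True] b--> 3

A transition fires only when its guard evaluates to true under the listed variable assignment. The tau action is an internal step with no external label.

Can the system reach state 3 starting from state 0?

17 transition(s) survive guard evaluation.
L0 = {0}
L1 = {7}  cumulative {0,7}
L2 = {8}  cumulative {0,7,8}
L3 = {3}  cumulative {0,3,7,8}
L4 = {2}  cumulative {0,2,3,7,8}
Reach set: {0,2,3,7,8}
Path to 3: b·b·b

Answer: REACHABLE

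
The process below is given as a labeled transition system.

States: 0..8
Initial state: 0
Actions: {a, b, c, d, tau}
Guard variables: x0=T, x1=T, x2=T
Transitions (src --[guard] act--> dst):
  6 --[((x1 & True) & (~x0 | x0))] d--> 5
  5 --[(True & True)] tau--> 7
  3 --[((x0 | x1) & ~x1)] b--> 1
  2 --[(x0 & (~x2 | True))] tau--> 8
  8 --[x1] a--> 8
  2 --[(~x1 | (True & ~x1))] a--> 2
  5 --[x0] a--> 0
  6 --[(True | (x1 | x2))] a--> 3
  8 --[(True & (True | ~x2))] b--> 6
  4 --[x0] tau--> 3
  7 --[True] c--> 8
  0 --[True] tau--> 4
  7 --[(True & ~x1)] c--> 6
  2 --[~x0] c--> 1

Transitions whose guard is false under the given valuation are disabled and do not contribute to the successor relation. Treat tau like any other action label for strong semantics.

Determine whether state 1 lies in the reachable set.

Answer: UNREACHABLE

Working:
After dropping false guards: 10 live edges.
L0 = {0}
L1 = {4}  cumulative {0,4}
L2 = {3}  cumulative {0,3,4}
R = {0,3,4}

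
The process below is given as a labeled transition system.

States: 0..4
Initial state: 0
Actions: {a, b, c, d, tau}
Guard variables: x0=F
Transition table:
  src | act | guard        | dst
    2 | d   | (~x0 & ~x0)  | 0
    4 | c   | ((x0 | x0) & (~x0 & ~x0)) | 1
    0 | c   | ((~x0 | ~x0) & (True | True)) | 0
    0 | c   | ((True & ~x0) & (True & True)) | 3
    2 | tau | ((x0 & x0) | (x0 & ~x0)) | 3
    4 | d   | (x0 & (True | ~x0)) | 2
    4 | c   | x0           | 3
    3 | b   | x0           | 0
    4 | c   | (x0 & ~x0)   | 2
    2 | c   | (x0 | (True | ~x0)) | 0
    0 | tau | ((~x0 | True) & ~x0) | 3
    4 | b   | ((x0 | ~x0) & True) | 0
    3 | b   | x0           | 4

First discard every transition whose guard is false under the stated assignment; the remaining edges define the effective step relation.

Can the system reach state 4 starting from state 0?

Answer: UNREACHABLE

Working:
6 transition(s) survive guard evaluation.
Layer 0: {0}
Layer 1: {3}  cumulative {0,3}
R = {0,3}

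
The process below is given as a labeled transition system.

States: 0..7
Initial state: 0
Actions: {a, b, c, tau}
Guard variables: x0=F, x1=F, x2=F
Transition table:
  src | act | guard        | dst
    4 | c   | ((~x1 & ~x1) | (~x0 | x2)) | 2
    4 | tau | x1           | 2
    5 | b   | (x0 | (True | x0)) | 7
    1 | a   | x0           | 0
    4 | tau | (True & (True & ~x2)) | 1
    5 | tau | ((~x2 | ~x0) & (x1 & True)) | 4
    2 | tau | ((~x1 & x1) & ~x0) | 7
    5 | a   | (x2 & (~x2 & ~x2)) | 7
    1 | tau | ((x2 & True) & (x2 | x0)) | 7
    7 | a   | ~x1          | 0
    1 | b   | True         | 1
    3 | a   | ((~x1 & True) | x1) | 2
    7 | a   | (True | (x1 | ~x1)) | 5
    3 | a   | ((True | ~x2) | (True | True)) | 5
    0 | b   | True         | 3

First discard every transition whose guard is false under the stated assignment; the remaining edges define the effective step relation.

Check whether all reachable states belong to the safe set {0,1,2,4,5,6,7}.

Allowed set {0,1,2,4,5,6,7}
Reachable = {0,2,3,5,7}
  0: safe
  2: safe
  3: outside
  5: safe
  7: safe
counterexample path to 3: b

Answer: INVARIANT VIOLATED at state 3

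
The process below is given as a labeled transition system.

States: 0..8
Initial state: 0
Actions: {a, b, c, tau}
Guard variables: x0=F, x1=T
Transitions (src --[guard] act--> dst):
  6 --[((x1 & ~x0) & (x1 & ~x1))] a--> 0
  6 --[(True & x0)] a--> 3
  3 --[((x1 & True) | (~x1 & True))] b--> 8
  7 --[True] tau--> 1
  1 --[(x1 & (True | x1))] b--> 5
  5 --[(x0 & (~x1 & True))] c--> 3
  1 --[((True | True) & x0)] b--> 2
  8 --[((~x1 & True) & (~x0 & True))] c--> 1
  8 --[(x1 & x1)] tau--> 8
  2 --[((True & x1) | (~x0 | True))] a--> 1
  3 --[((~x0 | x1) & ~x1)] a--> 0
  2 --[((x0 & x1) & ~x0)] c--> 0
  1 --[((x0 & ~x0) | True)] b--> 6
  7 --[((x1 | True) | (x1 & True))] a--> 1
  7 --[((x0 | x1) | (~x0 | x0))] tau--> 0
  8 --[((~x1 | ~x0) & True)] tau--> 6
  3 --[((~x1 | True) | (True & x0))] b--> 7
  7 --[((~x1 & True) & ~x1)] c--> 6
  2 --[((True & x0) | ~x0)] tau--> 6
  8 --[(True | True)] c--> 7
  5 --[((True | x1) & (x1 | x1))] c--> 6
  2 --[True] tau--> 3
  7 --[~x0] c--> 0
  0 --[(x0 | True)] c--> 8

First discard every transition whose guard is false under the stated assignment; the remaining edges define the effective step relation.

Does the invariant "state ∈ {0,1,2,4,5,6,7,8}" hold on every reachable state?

Inv-set: {0,1,2,4,5,6,7,8}
R = {0,1,5,6,7,8}
  0: safe
  1: safe
  5: safe
  6: safe
  7: safe
  8: safe

Answer: INVARIANT HOLDS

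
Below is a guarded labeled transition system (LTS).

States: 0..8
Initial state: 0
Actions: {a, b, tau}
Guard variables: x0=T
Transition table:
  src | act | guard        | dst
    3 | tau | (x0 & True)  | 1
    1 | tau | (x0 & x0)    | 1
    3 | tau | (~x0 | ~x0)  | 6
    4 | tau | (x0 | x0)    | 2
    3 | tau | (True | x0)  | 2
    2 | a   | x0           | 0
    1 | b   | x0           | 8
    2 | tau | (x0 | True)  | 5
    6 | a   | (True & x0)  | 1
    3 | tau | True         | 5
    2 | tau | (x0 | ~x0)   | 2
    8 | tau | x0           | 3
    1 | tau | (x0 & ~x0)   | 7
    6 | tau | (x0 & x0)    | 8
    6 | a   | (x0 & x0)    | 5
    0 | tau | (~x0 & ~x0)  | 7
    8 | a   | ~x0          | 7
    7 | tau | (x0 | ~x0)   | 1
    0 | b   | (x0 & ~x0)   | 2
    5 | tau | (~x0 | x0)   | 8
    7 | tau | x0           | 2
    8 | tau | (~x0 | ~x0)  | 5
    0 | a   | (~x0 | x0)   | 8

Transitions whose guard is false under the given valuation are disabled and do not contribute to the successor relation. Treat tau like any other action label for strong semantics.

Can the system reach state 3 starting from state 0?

Answer: REACHABLE

Analysis:
Guard filter leaves 17 enabled edge(s).
depth 0: {0}
depth 1: {8}  cumulative {0,8}
depth 2: {3}  cumulative {0,3,8}
depth 3: {1,2,5}  cumulative {0,1,2,3,5,8}
R = {0,1,2,3,5,8}
trace reaching 3: a·tau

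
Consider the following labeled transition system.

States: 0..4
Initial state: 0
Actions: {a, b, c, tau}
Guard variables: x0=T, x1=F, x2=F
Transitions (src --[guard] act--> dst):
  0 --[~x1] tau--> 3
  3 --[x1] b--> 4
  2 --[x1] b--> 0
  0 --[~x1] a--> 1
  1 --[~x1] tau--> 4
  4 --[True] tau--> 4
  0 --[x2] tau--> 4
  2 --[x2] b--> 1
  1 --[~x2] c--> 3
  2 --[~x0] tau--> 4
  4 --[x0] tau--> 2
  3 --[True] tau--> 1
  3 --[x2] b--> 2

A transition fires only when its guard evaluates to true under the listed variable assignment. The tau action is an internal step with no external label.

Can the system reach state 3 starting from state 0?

Guard filter leaves 7 enabled edge(s).
depth 0: {0}
depth 1: {1,3}  total {0,1,3}
depth 2: {4}  total {0,1,3,4}
depth 3: {2}  total {0,1,2,3,4}
R = {0,1,2,3,4}
trace reaching 3: tau

Answer: REACHABLE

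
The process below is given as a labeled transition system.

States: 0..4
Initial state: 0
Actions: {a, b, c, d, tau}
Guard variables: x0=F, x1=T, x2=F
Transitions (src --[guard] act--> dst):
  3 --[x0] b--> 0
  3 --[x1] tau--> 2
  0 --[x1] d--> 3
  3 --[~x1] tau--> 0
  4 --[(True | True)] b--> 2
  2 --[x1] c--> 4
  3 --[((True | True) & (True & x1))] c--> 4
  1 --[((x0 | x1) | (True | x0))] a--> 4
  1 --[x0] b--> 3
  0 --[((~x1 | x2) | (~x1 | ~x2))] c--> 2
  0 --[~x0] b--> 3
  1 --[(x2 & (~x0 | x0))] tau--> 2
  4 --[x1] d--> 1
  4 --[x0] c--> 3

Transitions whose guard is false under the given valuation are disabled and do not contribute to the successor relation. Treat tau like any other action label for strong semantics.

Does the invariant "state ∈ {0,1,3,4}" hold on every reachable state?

Answer: INVARIANT VIOLATED at state 2

Analysis:
Safe = {0,1,3,4}
Reachable = {0,1,2,3,4}
  0: ok
  1: ok
  2: ✗ unsafe
  3: ok
  4: ok
witness against invariant: c → 2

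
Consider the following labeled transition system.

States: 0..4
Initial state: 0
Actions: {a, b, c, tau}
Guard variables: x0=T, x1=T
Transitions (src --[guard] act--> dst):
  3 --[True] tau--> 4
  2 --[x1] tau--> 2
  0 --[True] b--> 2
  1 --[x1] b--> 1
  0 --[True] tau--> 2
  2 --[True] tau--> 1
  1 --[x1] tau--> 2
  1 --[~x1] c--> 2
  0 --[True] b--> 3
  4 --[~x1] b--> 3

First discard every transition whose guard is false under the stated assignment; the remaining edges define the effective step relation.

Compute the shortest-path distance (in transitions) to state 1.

Breadth-first toward 1:
  depth 0: {0}
  depth 1: {2,3}
  depth 2: {1,4}
1 enters at depth 2; path b·tau

Answer: 2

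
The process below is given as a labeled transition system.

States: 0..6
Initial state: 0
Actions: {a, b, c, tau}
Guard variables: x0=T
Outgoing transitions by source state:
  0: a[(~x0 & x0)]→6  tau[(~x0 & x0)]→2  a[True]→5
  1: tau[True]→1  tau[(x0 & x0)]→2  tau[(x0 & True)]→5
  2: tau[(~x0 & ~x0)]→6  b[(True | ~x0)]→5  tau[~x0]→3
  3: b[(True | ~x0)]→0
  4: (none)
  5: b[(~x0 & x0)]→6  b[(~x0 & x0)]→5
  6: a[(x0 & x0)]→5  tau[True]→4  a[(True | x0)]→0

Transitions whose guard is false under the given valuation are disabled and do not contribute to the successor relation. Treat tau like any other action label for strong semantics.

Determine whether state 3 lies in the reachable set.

After dropping false guards: 9 live edges.
Layer 0: {0}
Layer 1: {5}  cumulative {0,5}
Reachable = {0,5}

Answer: UNREACHABLE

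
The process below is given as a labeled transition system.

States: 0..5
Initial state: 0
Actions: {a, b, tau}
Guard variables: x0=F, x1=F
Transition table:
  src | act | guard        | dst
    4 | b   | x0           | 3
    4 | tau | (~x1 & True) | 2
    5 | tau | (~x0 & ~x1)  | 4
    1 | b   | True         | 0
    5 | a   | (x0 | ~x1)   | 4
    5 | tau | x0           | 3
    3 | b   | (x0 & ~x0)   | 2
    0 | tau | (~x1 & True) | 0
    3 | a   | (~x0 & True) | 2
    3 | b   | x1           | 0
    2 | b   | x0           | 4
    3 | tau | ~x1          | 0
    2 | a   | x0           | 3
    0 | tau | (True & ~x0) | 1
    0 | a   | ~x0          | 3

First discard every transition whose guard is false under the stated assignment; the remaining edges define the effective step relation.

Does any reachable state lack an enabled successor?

Answer: DEADLOCK at state 2

Working:
R = {0,1,2,3}
  0: a→3  tau→0  tau→1  [3 exit(s)]
  1: b→0  [1 exit(s)]
  2: ∅  [no exit]
  3: a→2  tau→0  [2 exit(s)]
witness 2: a·a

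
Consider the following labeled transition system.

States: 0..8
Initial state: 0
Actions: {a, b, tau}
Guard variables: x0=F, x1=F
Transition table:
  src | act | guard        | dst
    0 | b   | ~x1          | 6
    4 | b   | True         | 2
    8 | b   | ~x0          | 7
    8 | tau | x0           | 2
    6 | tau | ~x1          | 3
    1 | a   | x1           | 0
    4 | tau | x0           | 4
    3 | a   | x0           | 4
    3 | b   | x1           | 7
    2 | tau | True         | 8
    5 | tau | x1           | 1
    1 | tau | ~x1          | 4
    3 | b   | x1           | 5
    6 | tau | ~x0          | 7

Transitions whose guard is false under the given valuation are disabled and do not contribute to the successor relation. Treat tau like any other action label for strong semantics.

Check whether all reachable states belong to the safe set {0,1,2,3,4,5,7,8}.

Answer: INVARIANT VIOLATED at state 6

Trace:
Safe = {0,1,2,3,4,5,7,8}
Reachable = {0,3,6,7}
  0: safe
  3: safe
  6: ✗ unsafe
  7: safe
witness against invariant: b → 6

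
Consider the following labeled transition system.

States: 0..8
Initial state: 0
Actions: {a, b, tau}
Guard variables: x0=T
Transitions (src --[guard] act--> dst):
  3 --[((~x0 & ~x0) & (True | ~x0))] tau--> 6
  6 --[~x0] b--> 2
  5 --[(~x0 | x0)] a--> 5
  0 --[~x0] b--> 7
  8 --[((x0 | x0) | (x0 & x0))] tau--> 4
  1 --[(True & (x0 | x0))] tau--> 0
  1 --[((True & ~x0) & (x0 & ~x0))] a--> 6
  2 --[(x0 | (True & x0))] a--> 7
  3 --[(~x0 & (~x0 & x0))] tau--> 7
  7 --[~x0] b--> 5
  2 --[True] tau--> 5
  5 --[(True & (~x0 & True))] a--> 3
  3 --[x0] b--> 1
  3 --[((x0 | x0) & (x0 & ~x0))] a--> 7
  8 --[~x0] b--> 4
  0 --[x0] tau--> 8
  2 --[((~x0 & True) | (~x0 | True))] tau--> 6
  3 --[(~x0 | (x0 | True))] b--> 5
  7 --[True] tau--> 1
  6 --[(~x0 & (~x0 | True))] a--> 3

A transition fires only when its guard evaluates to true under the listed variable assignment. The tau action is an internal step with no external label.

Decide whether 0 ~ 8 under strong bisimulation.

Bisimulation quotient by refinement:
  π0 = {{0,1,2,3,4,5,6,7,8}}
  π1 = {{0,1,7,8},{2},{3},{4,6},{5}}
  π2 = {{0,1,7},{2},{3},{4,6},{5},{8}}
  π3 = {{0},{1,7},{2},{3},{4,6},{5},{8}}
  π4 = {{0},{1},{2},{3},{4,6},{5},{7},{8}}
stable after 5 split(s): 8 block(s)
class of 0: {0}; class of 8: {8}

Answer: NOT BISIMILAR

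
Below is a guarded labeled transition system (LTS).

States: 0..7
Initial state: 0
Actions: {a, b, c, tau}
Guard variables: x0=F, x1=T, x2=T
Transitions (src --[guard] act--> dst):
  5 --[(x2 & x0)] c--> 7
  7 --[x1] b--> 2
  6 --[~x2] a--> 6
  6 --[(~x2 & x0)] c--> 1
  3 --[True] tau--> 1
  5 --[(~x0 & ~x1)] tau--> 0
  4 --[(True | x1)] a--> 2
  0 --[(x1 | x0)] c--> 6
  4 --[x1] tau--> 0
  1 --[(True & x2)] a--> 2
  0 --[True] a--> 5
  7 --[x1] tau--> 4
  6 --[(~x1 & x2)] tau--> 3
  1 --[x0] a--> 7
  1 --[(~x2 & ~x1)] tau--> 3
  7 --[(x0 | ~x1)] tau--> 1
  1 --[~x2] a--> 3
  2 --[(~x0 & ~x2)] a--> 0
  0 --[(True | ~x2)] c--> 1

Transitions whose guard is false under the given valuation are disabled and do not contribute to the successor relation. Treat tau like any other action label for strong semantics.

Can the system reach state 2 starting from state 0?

Answer: REACHABLE

Trace:
Guard filter leaves 9 enabled edge(s).
Layer 0: {0}
Layer 1: {1,5,6}  now seen {0,1,5,6}
Layer 2: {2}  now seen {0,1,2,5,6}
Reachable = {0,1,2,5,6}
witness 2: c·a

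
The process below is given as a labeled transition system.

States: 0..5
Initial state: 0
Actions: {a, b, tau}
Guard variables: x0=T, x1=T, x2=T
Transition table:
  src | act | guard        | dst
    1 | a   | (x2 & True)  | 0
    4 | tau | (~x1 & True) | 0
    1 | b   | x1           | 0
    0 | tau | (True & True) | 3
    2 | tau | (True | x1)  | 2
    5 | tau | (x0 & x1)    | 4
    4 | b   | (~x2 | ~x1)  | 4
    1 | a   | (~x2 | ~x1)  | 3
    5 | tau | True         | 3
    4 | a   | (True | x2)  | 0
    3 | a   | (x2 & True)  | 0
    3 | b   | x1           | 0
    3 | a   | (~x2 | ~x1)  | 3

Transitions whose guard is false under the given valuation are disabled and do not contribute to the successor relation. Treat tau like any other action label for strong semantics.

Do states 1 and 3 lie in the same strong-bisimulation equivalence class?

Answer: BISIMILAR

Trace:
Bisimulation quotient by refinement:
  round 0: {{0,1,2,3,4,5}}
  round 1: {{0,2,5},{1,3},{4}}
  round 2: {{0},{1,3},{2},{4},{5}}
5 equivalence class(es) (converged in 3)
[1]={1,3}  [3]={1,3}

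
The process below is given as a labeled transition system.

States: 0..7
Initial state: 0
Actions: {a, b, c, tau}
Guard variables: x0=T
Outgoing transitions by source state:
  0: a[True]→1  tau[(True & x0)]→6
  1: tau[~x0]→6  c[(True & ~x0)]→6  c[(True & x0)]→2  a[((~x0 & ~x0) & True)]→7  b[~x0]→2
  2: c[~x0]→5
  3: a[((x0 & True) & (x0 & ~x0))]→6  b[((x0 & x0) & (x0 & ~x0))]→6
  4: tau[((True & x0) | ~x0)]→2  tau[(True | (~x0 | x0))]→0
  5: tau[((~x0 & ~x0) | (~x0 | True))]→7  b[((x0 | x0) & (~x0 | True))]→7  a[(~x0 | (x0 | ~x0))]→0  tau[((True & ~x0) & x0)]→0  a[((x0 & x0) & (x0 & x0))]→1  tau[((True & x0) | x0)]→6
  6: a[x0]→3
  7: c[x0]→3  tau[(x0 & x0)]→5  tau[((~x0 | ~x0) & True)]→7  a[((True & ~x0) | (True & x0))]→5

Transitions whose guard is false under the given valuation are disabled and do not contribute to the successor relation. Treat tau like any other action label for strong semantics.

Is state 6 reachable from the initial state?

Answer: REACHABLE

Analysis:
After dropping false guards: 14 live edges.
Layer 0: {0}
Layer 1: {1,6}  now seen {0,1,6}
Layer 2: {2,3}  now seen {0,1,2,3,6}
R = {0,1,2,3,6}
witness 6: tau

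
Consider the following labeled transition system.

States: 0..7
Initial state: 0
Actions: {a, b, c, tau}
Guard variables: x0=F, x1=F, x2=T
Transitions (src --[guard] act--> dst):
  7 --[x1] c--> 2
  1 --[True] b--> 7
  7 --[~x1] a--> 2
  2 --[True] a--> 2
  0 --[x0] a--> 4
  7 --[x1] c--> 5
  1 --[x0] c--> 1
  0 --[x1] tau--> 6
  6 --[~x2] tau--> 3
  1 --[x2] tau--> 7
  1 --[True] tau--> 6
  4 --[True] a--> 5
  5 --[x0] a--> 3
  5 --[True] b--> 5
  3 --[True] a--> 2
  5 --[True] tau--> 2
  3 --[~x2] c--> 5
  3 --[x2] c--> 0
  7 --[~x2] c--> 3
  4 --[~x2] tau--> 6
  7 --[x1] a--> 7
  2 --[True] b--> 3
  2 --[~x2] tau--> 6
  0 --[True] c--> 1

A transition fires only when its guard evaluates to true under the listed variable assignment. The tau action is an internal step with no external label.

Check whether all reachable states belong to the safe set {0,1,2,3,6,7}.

Answer: INVARIANT HOLDS

Trace:
Safe = {0,1,2,3,6,7}
R = {0,1,2,3,6,7}
  0: safe
  1: safe
  2: safe
  3: safe
  6: safe
  7: safe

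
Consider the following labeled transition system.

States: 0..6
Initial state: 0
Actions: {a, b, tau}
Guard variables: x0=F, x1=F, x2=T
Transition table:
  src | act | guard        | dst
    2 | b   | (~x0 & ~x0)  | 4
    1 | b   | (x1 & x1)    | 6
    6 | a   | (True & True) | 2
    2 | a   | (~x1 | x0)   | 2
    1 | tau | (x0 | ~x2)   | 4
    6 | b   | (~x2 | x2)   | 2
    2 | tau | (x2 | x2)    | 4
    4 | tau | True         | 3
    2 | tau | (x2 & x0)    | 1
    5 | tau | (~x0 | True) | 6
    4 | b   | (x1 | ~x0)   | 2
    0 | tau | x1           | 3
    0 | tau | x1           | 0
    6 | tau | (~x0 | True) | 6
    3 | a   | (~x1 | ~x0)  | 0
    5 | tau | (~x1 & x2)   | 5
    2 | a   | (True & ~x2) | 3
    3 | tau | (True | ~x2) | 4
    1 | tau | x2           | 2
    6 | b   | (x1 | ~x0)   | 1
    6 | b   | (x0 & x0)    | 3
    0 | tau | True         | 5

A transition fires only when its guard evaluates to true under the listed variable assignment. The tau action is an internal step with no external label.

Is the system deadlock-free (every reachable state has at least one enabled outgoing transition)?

R = {0,1,2,3,4,5,6}
  0: tau→5  [deg 1]
  1: tau→2  [deg 1]
  2: a→2  b→4  tau→4  [deg 3]
  3: a→0  tau→4  [deg 2]
  4: b→2  tau→3  [deg 2]
  5: tau→5  tau→6  [deg 2]
  6: a→2  b→1  b→2  tau→6  [deg 4]

Answer: DEADLOCK-FREE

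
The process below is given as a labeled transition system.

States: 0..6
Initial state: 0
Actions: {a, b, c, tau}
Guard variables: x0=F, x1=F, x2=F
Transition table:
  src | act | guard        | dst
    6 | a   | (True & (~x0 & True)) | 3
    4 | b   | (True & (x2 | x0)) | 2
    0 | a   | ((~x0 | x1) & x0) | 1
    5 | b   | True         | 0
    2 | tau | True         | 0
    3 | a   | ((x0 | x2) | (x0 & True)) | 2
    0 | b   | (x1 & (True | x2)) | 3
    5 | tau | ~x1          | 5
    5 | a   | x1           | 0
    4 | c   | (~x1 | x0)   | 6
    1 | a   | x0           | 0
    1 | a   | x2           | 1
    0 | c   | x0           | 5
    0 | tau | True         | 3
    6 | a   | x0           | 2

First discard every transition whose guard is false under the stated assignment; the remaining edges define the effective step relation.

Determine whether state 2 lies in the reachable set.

Answer: UNREACHABLE

Analysis:
Guard filter leaves 6 enabled edge(s).
depth 0: {0}
depth 1: {3}  now seen {0,3}
Reachable = {0,3}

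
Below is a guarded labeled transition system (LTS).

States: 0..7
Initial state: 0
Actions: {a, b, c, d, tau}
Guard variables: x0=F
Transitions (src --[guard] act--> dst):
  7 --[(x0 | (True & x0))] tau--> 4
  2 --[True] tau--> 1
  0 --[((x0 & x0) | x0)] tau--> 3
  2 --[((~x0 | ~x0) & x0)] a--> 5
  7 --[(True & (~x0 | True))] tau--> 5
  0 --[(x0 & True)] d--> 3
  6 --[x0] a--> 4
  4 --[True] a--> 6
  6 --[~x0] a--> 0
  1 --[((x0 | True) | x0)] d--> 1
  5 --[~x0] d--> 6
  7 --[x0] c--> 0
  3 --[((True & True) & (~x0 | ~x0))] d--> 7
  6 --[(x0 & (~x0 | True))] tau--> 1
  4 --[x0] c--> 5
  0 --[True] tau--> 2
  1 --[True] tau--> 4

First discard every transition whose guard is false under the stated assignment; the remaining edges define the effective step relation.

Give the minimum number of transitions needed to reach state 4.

Answer: 3

Analysis:
BFS to 4:
  L0 = {0}
  L1 = {2}
  L2 = {1}
  L3 = {4}
depth(4)=3, e.g. tau·tau·tau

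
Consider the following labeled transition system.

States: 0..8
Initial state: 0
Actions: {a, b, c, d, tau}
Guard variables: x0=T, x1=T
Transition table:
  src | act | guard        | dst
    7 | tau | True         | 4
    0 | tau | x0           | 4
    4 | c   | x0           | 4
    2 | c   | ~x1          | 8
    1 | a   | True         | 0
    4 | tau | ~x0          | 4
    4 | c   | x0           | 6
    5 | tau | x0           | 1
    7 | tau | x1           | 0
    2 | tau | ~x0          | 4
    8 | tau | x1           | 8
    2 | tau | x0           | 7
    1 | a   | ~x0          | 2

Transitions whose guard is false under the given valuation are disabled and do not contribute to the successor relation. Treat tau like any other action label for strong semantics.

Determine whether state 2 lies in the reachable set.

Answer: UNREACHABLE

Trace:
After dropping false guards: 9 live edges.
Layer 0: {0}
Layer 1: {4}  total {0,4}
Layer 2: {6}  total {0,4,6}
Reachable = {0,4,6}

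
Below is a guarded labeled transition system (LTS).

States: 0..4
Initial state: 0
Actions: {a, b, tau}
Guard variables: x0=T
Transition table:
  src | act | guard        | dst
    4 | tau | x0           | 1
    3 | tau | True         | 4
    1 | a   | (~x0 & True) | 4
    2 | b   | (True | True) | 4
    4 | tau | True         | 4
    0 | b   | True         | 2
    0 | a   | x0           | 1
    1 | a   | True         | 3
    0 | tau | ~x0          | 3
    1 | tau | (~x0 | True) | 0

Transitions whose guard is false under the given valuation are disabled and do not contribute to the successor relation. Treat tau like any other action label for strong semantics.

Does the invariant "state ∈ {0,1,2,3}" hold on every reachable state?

Allowed set {0,1,2,3}
R = {0,1,2,3,4}
  0: ✓
  1: ✓
  2: ✓
  3: ✓
  4: ✗ unsafe
witness against invariant: b·b → 4

Answer: INVARIANT VIOLATED at state 4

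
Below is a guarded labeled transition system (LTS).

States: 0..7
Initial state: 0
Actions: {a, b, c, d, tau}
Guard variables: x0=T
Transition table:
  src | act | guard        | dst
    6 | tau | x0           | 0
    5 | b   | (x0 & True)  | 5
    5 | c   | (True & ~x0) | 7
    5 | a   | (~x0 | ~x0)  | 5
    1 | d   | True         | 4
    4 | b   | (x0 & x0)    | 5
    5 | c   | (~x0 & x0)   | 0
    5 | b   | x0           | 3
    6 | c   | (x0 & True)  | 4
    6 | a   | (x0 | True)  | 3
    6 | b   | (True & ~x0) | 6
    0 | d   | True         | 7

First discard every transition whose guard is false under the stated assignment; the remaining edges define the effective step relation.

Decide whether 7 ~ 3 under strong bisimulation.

Answer: BISIMILAR

Trace:
Refine partition for ~:
  π0 = {{0,1,2,3,4,5,6,7}}
  π1 = {{0,1},{2,3,7},{4,5},{6}}
  π2 = {{0},{1},{2,3,7},{4},{5},{6}}
stable after 3 split(s): 6 block(s)
[7]={2,3,7}  [3]={2,3,7}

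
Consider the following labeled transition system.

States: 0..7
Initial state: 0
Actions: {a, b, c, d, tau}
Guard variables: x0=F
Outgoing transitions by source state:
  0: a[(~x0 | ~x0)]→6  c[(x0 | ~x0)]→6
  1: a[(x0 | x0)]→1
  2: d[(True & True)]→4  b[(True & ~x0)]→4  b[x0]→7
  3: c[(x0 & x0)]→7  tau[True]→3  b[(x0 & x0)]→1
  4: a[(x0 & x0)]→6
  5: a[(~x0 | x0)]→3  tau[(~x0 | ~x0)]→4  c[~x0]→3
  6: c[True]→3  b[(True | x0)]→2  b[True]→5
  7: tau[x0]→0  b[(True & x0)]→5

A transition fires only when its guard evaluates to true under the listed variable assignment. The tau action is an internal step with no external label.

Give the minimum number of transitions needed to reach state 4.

Layered search for 4:
  depth 0: {0}
  depth 1: {6}
  depth 2: {2,3,5}
  depth 3: {4}
depth(4)=3, e.g. a·b·b

Answer: 3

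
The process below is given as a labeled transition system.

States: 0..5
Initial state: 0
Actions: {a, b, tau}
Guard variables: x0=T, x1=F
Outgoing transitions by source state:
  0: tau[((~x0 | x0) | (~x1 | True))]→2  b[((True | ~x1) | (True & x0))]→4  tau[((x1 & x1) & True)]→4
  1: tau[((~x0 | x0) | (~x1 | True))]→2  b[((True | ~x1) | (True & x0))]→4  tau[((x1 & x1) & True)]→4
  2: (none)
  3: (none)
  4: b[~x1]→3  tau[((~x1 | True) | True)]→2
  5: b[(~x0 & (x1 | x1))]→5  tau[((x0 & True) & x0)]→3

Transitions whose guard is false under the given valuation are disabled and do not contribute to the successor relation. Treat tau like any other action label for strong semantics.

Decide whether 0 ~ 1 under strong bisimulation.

Answer: BISIMILAR

Trace:
Refine partition for ~:
  P[0] = {{0,1,2,3,4,5}}
  P[1] = {{0,1,4},{2,3},{5}}
  P[2] = {{0,1},{2,3},{4},{5}}
Fixed point at round 3; 4 class(es).
class of 0: {0,1}; class of 1: {0,1}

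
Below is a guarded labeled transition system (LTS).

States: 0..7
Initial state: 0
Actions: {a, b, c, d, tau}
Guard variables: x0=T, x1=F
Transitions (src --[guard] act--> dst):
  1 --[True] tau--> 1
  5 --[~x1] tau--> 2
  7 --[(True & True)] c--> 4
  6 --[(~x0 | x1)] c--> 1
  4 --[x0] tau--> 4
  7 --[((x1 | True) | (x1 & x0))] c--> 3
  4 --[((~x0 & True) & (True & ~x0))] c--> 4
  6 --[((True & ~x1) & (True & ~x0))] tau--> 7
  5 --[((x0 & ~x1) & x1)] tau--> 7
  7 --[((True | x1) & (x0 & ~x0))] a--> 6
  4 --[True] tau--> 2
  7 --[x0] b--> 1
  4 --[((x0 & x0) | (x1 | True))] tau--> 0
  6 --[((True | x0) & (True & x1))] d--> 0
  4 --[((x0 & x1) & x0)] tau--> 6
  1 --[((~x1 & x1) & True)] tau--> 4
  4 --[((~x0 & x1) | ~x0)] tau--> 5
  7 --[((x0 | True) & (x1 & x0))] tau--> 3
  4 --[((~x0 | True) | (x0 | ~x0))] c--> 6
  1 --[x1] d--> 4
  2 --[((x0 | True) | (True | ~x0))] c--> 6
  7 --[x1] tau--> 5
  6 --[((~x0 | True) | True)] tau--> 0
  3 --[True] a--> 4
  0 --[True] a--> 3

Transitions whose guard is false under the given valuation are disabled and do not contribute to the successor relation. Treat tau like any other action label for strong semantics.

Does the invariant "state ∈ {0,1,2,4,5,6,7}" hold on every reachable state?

Answer: INVARIANT VIOLATED at state 3

Analysis:
Inv-set: {0,1,2,4,5,6,7}
R = {0,2,3,4,6}
  0: safe
  2: safe
  3: outside
  4: safe
  6: safe
counterexample path to 3: a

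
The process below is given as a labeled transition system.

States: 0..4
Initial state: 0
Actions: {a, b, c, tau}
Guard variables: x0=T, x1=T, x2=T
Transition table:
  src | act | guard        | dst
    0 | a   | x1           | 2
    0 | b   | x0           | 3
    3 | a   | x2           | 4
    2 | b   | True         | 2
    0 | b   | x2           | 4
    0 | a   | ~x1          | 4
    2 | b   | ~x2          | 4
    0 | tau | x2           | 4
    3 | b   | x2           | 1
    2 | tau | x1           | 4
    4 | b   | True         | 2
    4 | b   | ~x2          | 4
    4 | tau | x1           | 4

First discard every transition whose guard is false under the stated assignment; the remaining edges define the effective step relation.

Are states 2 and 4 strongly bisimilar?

Compute ~ classes (split until stable):
  P[0] = {{0,1,2,3,4}}
  P[1] = {{0},{1},{2,4},{3}}
Fixed point at round 2; 4 class(es).
[2]={2,4}  [4]={2,4}

Answer: BISIMILAR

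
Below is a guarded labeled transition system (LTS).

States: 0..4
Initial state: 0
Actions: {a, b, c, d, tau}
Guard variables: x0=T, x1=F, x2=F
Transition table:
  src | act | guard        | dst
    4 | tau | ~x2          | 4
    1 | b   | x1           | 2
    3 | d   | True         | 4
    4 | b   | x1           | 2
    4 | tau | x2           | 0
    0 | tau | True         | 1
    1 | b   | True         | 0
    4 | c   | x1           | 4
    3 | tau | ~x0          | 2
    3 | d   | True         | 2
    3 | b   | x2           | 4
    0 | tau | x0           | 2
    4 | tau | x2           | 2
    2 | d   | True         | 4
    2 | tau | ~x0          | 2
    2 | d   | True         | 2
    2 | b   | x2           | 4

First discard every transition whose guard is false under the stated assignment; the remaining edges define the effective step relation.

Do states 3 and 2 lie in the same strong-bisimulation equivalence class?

Compute ~ classes (split until stable):
  π0 = {{0,1,2,3,4}}
  π1 = {{0,4},{1},{2,3}}
  π2 = {{0},{1},{2,3},{4}}
stable after 3 split(s): 4 block(s)
[3]={2,3}  [2]={2,3}

Answer: BISIMILAR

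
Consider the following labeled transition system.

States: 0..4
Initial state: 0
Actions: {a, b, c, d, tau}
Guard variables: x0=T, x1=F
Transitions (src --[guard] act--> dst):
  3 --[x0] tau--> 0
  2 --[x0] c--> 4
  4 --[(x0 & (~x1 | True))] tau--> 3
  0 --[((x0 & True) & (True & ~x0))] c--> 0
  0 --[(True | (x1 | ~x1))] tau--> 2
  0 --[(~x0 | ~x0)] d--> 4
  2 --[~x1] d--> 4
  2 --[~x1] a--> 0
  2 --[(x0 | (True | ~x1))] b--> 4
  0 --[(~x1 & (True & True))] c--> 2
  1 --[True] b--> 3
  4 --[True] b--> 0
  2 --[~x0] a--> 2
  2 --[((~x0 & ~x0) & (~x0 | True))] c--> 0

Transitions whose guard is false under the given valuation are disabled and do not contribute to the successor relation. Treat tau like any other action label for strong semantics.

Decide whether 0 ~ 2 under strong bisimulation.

Answer: NOT BISIMILAR

Working:
Bisimulation quotient by refinement:
  round 0: {{0,1,2,3,4}}
  round 1: {{0},{1},{2},{3},{4}}
Fixed point at round 2; 5 class(es).
class of 0: {0}; class of 2: {2}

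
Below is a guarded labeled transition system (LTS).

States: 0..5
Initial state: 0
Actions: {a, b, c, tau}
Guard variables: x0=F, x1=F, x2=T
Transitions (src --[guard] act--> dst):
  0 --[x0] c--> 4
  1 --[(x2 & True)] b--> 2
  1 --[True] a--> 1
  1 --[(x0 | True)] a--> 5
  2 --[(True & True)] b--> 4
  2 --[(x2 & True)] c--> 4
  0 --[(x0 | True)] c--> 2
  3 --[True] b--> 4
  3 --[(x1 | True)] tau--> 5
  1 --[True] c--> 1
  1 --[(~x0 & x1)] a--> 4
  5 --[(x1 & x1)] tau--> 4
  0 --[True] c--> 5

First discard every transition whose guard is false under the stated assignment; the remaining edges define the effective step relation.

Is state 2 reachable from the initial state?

Answer: REACHABLE

Trace:
10 transition(s) survive guard evaluation.
Layer 0: {0}
Layer 1: {2,5}  cumulative {0,2,5}
Layer 2: {4}  cumulative {0,2,4,5}
Reach set: {0,2,4,5}
Path to 2: c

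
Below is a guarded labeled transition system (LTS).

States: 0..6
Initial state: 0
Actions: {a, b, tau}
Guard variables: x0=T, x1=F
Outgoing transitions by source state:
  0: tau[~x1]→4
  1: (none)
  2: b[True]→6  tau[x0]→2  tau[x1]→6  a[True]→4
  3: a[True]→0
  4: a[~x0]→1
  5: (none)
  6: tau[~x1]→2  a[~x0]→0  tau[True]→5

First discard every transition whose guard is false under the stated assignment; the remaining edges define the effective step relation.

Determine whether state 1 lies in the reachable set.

Answer: UNREACHABLE

Working:
After dropping false guards: 7 live edges.
depth 0: {0}
depth 1: {4}  cumulative {0,4}
Reach set: {0,4}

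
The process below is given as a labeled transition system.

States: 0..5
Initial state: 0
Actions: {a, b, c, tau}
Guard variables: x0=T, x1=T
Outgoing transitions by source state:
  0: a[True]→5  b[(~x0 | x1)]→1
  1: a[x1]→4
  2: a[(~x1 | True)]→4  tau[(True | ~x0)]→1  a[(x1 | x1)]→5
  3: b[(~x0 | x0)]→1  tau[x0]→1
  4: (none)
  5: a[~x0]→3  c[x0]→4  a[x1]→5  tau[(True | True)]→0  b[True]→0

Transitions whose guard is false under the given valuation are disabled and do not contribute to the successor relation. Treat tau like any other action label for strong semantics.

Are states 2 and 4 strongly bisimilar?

Answer: NOT BISIMILAR

Trace:
Bisimulation quotient by refinement:
  round 0: {{0,1,2,3,4,5}}
  round 1: {{0},{1},{2},{3},{4},{5}}
6 equivalence class(es) (converged in 2)
[2]={2}  [4]={4}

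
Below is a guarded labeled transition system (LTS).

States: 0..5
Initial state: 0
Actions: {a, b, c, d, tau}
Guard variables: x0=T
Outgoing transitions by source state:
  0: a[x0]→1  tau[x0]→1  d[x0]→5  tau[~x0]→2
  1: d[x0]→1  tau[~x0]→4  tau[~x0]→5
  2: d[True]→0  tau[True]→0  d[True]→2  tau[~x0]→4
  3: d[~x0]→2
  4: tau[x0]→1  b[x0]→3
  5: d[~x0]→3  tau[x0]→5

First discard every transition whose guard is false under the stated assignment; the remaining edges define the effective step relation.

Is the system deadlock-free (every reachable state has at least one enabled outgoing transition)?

Answer: DEADLOCK-FREE

Trace:
Reachable = {0,1,5}
  0: a→1  d→5  tau→1  [3 out]
  1: d→1  [1 out]
  5: tau→5  [1 out]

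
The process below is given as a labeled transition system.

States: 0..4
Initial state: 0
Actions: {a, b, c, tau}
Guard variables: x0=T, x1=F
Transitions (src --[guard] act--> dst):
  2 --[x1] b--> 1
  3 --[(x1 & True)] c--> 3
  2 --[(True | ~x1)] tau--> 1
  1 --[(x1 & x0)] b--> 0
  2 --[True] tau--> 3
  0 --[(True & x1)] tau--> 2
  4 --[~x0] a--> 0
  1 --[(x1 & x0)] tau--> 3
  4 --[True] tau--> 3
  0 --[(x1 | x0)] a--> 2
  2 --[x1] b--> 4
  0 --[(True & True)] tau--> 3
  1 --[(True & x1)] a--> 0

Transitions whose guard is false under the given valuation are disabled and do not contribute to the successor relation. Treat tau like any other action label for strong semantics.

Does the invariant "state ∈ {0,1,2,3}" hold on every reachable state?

Answer: INVARIANT HOLDS

Trace:
Allowed set {0,1,2,3}
Reach set: {0,1,2,3}
  0: safe
  1: safe
  2: safe
  3: safe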